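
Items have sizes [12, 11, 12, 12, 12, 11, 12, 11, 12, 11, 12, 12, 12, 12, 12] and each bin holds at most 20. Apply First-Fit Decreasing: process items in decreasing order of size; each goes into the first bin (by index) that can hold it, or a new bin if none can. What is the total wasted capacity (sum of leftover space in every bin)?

124

Sorted descending: 12, 12, 12, 12, 12, 12, 12, 12, 12, 12, 12, 11, 11, 11, 11.
bin 1: place 12, 8 left
bin 2: place 12, 8 left
bin 3: place 12, 8 left
bin 4: place 12, 8 left
bin 5: place 12, 8 left
bin 6: place 12, 8 left
bin 7: place 12, 8 left
bin 8: place 12, 8 left
bin 9: place 12, 8 left
bin 10: place 12, 8 left
bin 11: place 12, 8 left
bin 12: place 11, 9 left
bin 13: place 11, 9 left
bin 14: place 11, 9 left
bin 15: place 11, 9 left
15 bins × 20 = 300; used 176; unused 124.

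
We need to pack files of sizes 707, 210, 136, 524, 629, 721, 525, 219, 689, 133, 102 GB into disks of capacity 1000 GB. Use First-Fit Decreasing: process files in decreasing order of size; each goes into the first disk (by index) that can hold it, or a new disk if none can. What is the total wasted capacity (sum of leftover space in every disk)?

Sorted descending: 721, 707, 689, 629, 525, 524, 219, 210, 136, 133, 102.
721 GB → disk 1 (remaining 279 GB)
707 GB → disk 2 (remaining 293 GB)
689 GB → disk 3 (remaining 311 GB)
629 GB → disk 4 (remaining 371 GB)
525 GB → disk 5 (remaining 475 GB)
524 GB → disk 6 (remaining 476 GB)
219 GB → disk 1 (remaining 60 GB)
210 GB → disk 2 (remaining 83 GB)
136 GB → disk 3 (remaining 175 GB)
133 GB → disk 3 (remaining 42 GB)
102 GB → disk 4 (remaining 269 GB)
6 disks × 1000 GB = 6000 GB; used 4595 GB; unused 1405 GB.

1405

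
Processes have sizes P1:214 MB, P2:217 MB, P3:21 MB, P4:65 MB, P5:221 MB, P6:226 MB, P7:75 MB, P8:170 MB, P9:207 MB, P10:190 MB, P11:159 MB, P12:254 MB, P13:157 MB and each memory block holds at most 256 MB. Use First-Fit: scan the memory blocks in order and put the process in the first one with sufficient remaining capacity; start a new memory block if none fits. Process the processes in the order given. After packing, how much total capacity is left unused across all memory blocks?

640

Put P1 (214 MB) in memory block 1; 42 MB remain.
Put P2 (217 MB) in memory block 2; 39 MB remain.
Put P3 (21 MB) in memory block 1; 21 MB remain.
Put P4 (65 MB) in memory block 3; 191 MB remain.
Put P5 (221 MB) in memory block 4; 35 MB remain.
Put P6 (226 MB) in memory block 5; 30 MB remain.
Put P7 (75 MB) in memory block 3; 116 MB remain.
Put P8 (170 MB) in memory block 6; 86 MB remain.
Put P9 (207 MB) in memory block 7; 49 MB remain.
Put P10 (190 MB) in memory block 8; 66 MB remain.
Put P11 (159 MB) in memory block 9; 97 MB remain.
Put P12 (254 MB) in memory block 10; 2 MB remain.
Put P13 (157 MB) in memory block 11; 99 MB remain.
11 memory blocks × 256 MB = 2816 MB; used 2176 MB; unused 640 MB.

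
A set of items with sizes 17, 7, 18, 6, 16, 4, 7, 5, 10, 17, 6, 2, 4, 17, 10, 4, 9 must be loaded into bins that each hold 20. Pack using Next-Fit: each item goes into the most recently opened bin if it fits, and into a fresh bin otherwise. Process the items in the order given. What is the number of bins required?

12

bin 1: place 17, 3 left
bin 2: place 7, 13 left
bin 3: place 18, 2 left
bin 4: place 6, 14 left
bin 5: place 16, 4 left
bin 5: place 4, 0 left
bin 6: place 7, 13 left
bin 6: place 5, 8 left
bin 7: place 10, 10 left
bin 8: place 17, 3 left
bin 9: place 6, 14 left
bin 9: place 2, 12 left
bin 9: place 4, 8 left
bin 10: place 17, 3 left
bin 11: place 10, 10 left
bin 11: place 4, 6 left
bin 12: place 9, 11 left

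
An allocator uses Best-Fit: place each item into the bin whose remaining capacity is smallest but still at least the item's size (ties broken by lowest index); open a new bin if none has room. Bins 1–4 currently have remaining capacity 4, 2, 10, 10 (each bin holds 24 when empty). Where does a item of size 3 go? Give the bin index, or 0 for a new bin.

Bins with room: bin 1 (4), bin 3 (10), bin 4 (10).
Tightest fit is bin 1 with 4 free.

1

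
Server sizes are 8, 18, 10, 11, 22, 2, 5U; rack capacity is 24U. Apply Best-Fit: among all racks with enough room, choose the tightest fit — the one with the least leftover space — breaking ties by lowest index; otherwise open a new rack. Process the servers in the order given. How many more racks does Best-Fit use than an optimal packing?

Best-Fit: [8,10,5] [18] [11] [22,2] → 4 racks.
Total size 76U; any packing needs at least ⌈76/24⌉ = 4 racks.
So 4 is already optimal.

0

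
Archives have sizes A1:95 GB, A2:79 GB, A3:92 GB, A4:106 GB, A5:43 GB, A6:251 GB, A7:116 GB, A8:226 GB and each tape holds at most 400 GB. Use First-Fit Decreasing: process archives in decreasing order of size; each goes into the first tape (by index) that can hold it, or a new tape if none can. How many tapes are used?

3 tapes

Sorted descending: 251, 226, 116, 106, 95, 92, 79, 43.
251 GB → tape 1 (remaining 149 GB)
226 GB → tape 2 (remaining 174 GB)
116 GB → tape 1 (remaining 33 GB)
106 GB → tape 2 (remaining 68 GB)
95 GB → tape 3 (remaining 305 GB)
92 GB → tape 3 (remaining 213 GB)
79 GB → tape 3 (remaining 134 GB)
43 GB → tape 2 (remaining 25 GB)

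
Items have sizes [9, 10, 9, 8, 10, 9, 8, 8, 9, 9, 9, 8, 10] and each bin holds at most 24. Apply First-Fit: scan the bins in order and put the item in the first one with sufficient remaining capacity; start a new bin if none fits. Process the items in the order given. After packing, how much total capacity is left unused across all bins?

Put 9 in bin 1; 15 remain.
Put 10 in bin 1; 5 remain.
Put 9 in bin 2; 15 remain.
Put 8 in bin 2; 7 remain.
Put 10 in bin 3; 14 remain.
Put 9 in bin 3; 5 remain.
Put 8 in bin 4; 16 remain.
Put 8 in bin 4; 8 remain.
Put 9 in bin 5; 15 remain.
Put 9 in bin 5; 6 remain.
Put 9 in bin 6; 15 remain.
Put 8 in bin 4; 0 remain.
Put 10 in bin 6; 5 remain.
6 bins × 24 = 144; used 116; unused 28.

28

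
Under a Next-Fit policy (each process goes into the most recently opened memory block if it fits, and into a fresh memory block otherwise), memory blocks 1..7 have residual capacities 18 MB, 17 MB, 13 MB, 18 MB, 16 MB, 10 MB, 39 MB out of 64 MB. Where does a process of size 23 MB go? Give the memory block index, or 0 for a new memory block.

Next-Fit only looks at memory block 7, which has 39 MB free.
23 MB fits there.

7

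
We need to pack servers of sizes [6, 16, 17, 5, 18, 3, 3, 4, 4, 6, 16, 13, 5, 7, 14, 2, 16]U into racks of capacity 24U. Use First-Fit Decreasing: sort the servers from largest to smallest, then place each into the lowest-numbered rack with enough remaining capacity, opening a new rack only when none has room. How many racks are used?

7 racks

Sorted descending: 18, 17, 16, 16, 16, 14, 13, 7, 6, 6, 5, 5, 4, 4, 3, 3, 2.
18U → rack 1 (remaining 6U)
17U → rack 2 (remaining 7U)
16U → rack 3 (remaining 8U)
16U → rack 4 (remaining 8U)
16U → rack 5 (remaining 8U)
14U → rack 6 (remaining 10U)
13U → rack 7 (remaining 11U)
7U → rack 2 (remaining 0U)
6U → rack 1 (remaining 0U)
6U → rack 3 (remaining 2U)
5U → rack 4 (remaining 3U)
5U → rack 5 (remaining 3U)
4U → rack 6 (remaining 6U)
4U → rack 6 (remaining 2U)
3U → rack 4 (remaining 0U)
3U → rack 5 (remaining 0U)
2U → rack 3 (remaining 0U)
Final racks: [18,6] [17,7] [16,6,2] [16,5,3] [16,5,3] [14,4,4] [13].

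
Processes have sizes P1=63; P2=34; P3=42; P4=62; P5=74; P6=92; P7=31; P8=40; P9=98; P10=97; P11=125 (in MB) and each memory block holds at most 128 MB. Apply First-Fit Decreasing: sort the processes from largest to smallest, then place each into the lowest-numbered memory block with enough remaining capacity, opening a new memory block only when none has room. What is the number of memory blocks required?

Sorted descending: 125, 98, 97, 92, 74, 63, 62, 42, 40, 34, 31.
125 MB → memory block 1 (remaining 3 MB)
98 MB → memory block 2 (remaining 30 MB)
97 MB → memory block 3 (remaining 31 MB)
92 MB → memory block 4 (remaining 36 MB)
74 MB → memory block 5 (remaining 54 MB)
63 MB → memory block 6 (remaining 65 MB)
62 MB → memory block 6 (remaining 3 MB)
42 MB → memory block 5 (remaining 12 MB)
40 MB → memory block 7 (remaining 88 MB)
34 MB → memory block 4 (remaining 2 MB)
31 MB → memory block 3 (remaining 0 MB)

7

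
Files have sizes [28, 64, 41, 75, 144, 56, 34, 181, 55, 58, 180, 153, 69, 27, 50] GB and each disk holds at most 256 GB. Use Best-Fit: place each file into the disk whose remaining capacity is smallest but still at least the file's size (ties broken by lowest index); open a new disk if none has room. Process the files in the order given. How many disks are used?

5 disks

28 GB → disk 1 (remaining 228 GB)
64 GB → disk 1 (remaining 164 GB)
41 GB → disk 1 (remaining 123 GB)
75 GB → disk 1 (remaining 48 GB)
144 GB → disk 2 (remaining 112 GB)
56 GB → disk 2 (remaining 56 GB)
34 GB → disk 1 (remaining 14 GB)
181 GB → disk 3 (remaining 75 GB)
55 GB → disk 2 (remaining 1 GB)
58 GB → disk 3 (remaining 17 GB)
180 GB → disk 4 (remaining 76 GB)
153 GB → disk 5 (remaining 103 GB)
69 GB → disk 4 (remaining 7 GB)
27 GB → disk 5 (remaining 76 GB)
50 GB → disk 5 (remaining 26 GB)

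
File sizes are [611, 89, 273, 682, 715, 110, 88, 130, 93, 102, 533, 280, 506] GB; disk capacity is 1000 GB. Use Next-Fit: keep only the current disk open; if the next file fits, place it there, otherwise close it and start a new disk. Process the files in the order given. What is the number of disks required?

611 GB → disk 1 (remaining 389 GB)
89 GB → disk 1 (remaining 300 GB)
273 GB → disk 1 (remaining 27 GB)
682 GB → disk 2 (remaining 318 GB)
715 GB → disk 3 (remaining 285 GB)
110 GB → disk 3 (remaining 175 GB)
88 GB → disk 3 (remaining 87 GB)
130 GB → disk 4 (remaining 870 GB)
93 GB → disk 4 (remaining 777 GB)
102 GB → disk 4 (remaining 675 GB)
533 GB → disk 4 (remaining 142 GB)
280 GB → disk 5 (remaining 720 GB)
506 GB → disk 5 (remaining 214 GB)
Final disks: [611,89,273] [682] [715,110,88] [130,93,102,533] [280,506].

5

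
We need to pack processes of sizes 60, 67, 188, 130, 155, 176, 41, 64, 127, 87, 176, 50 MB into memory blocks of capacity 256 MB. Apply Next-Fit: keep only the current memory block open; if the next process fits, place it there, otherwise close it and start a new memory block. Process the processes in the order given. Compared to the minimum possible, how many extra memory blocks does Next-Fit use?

2

Next-Fit: [60,67] [188] [130] [155] [176,41] [64,127] [87] [176,50] → 8 memory blocks.
Total size 1321 MB; any packing needs at least ⌈1321/256⌉ = 6 memory blocks.
An optimal packing achieves that bound: [188,67] [176,64] [176,60] [155,87] [130,50,41] [127] → 6 memory blocks.
Excess: 8 − 6 = 2.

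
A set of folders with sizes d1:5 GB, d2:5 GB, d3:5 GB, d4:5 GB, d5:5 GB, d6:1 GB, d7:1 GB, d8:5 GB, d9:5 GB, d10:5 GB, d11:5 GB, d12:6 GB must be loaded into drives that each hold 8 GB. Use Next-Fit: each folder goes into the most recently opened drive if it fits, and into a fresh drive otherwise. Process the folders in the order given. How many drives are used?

drive 1: place d1 (5 GB), 3 GB left
drive 2: place d2 (5 GB), 3 GB left
drive 3: place d3 (5 GB), 3 GB left
drive 4: place d4 (5 GB), 3 GB left
drive 5: place d5 (5 GB), 3 GB left
drive 5: place d6 (1 GB), 2 GB left
drive 5: place d7 (1 GB), 1 GB left
drive 6: place d8 (5 GB), 3 GB left
drive 7: place d9 (5 GB), 3 GB left
drive 8: place d10 (5 GB), 3 GB left
drive 9: place d11 (5 GB), 3 GB left
drive 10: place d12 (6 GB), 2 GB left

10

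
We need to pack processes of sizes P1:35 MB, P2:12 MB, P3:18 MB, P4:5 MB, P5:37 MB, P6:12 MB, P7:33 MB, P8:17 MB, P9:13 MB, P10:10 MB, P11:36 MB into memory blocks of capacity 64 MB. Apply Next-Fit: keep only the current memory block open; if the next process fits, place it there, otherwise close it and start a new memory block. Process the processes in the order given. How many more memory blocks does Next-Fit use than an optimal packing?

0

Next-Fit: [35,12] [18,5,37] [12,33,17] [13,10,36] → 4 memory blocks.
Total size 228 MB; any packing needs at least ⌈228/64⌉ = 4 memory blocks.
So 4 is already optimal.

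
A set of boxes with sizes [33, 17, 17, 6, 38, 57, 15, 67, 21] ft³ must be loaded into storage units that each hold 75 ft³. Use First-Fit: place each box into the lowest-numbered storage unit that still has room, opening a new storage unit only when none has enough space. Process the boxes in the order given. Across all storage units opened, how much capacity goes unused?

29

Put 33 ft³ in storage unit 1; 42 ft³ remain.
Put 17 ft³ in storage unit 1; 25 ft³ remain.
Put 17 ft³ in storage unit 1; 8 ft³ remain.
Put 6 ft³ in storage unit 1; 2 ft³ remain.
Put 38 ft³ in storage unit 2; 37 ft³ remain.
Put 57 ft³ in storage unit 3; 18 ft³ remain.
Put 15 ft³ in storage unit 2; 22 ft³ remain.
Put 67 ft³ in storage unit 4; 8 ft³ remain.
Put 21 ft³ in storage unit 2; 1 ft³ remain.
4 storage units × 75 ft³ = 300 ft³; used 271 ft³; unused 29 ft³.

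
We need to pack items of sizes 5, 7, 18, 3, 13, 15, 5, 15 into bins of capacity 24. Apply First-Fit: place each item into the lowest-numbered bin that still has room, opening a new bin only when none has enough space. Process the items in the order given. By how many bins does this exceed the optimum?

1

First-Fit: [5,7,3,5] [18] [13] [15] [15] → 5 bins.
Total size 81; any packing needs at least ⌈81/24⌉ = 4 bins.
An optimal packing achieves that bound: [18,5] [15,7] [15,5,3] [13] → 4 bins.
Excess: 5 − 4 = 1.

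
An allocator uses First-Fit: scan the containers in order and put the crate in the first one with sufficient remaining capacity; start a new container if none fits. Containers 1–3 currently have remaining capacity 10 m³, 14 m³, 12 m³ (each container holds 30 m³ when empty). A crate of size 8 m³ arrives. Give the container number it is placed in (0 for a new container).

1

Containers with room: container 1 (10 m³), container 2 (14 m³), container 3 (12 m³).
The first with room is container 1.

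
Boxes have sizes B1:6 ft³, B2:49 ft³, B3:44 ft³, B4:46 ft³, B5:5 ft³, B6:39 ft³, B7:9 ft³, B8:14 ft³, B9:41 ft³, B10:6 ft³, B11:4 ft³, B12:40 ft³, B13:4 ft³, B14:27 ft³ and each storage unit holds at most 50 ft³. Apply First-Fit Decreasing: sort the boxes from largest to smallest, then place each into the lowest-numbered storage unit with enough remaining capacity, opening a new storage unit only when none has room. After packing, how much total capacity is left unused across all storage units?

Sorted descending: 49, 46, 44, 41, 40, 39, 27, 14, 9, 6, 6, 5, 4, 4.
Put 49 ft³ in storage unit 1; 1 ft³ remain.
Put 46 ft³ in storage unit 2; 4 ft³ remain.
Put 44 ft³ in storage unit 3; 6 ft³ remain.
Put 41 ft³ in storage unit 4; 9 ft³ remain.
Put 40 ft³ in storage unit 5; 10 ft³ remain.
Put 39 ft³ in storage unit 6; 11 ft³ remain.
Put 27 ft³ in storage unit 7; 23 ft³ remain.
Put 14 ft³ in storage unit 7; 9 ft³ remain.
Put 9 ft³ in storage unit 4; 0 ft³ remain.
Put 6 ft³ in storage unit 3; 0 ft³ remain.
Put 6 ft³ in storage unit 5; 4 ft³ remain.
Put 5 ft³ in storage unit 6; 6 ft³ remain.
Put 4 ft³ in storage unit 2; 0 ft³ remain.
Put 4 ft³ in storage unit 5; 0 ft³ remain.
7 storage units × 50 ft³ = 350 ft³; used 334 ft³; unused 16 ft³.

16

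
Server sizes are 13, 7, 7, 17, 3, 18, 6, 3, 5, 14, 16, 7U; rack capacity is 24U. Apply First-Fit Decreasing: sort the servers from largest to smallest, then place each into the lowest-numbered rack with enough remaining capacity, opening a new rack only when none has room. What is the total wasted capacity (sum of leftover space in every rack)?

4

Sorted descending: 18, 17, 16, 14, 13, 7, 7, 7, 6, 5, 3, 3.
18U → rack 1 (remaining 6U)
17U → rack 2 (remaining 7U)
16U → rack 3 (remaining 8U)
14U → rack 4 (remaining 10U)
13U → rack 5 (remaining 11U)
7U → rack 2 (remaining 0U)
7U → rack 3 (remaining 1U)
7U → rack 4 (remaining 3U)
6U → rack 1 (remaining 0U)
5U → rack 5 (remaining 6U)
3U → rack 4 (remaining 0U)
3U → rack 5 (remaining 3U)
5 racks × 24U = 120U; used 116U; unused 4U.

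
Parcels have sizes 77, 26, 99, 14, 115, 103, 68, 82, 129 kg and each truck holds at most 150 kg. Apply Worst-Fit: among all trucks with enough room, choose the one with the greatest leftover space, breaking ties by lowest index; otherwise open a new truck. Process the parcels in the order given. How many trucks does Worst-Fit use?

6

Put 77 kg in truck 1; 73 kg remain.
Put 26 kg in truck 1; 47 kg remain.
Put 99 kg in truck 2; 51 kg remain.
Put 14 kg in truck 2; 37 kg remain.
Put 115 kg in truck 3; 35 kg remain.
Put 103 kg in truck 4; 47 kg remain.
Put 68 kg in truck 5; 82 kg remain.
Put 82 kg in truck 5; 0 kg remain.
Put 129 kg in truck 6; 21 kg remain.
Final trucks: [77,26] [99,14] [115] [103] [68,82] [129].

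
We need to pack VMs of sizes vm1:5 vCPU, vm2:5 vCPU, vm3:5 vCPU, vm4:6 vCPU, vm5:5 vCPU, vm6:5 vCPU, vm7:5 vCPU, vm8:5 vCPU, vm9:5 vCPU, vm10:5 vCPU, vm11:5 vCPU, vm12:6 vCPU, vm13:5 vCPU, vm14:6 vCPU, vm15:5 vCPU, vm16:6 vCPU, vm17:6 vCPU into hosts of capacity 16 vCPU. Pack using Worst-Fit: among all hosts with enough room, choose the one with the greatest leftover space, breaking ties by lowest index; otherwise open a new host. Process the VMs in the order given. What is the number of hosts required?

vm1 (5 vCPU) → host 1 (remaining 11 vCPU)
vm2 (5 vCPU) → host 1 (remaining 6 vCPU)
vm3 (5 vCPU) → host 1 (remaining 1 vCPU)
vm4 (6 vCPU) → host 2 (remaining 10 vCPU)
vm5 (5 vCPU) → host 2 (remaining 5 vCPU)
vm6 (5 vCPU) → host 2 (remaining 0 vCPU)
vm7 (5 vCPU) → host 3 (remaining 11 vCPU)
vm8 (5 vCPU) → host 3 (remaining 6 vCPU)
vm9 (5 vCPU) → host 3 (remaining 1 vCPU)
vm10 (5 vCPU) → host 4 (remaining 11 vCPU)
vm11 (5 vCPU) → host 4 (remaining 6 vCPU)
vm12 (6 vCPU) → host 4 (remaining 0 vCPU)
vm13 (5 vCPU) → host 5 (remaining 11 vCPU)
vm14 (6 vCPU) → host 5 (remaining 5 vCPU)
vm15 (5 vCPU) → host 5 (remaining 0 vCPU)
vm16 (6 vCPU) → host 6 (remaining 10 vCPU)
vm17 (6 vCPU) → host 6 (remaining 4 vCPU)

6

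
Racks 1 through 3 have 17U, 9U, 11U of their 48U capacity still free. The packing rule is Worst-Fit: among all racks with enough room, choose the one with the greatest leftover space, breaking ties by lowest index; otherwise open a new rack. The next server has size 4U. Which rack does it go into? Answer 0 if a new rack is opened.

1

Racks with room: rack 1 (17U), rack 2 (9U), rack 3 (11U).
Most room is rack 1 with 17U free.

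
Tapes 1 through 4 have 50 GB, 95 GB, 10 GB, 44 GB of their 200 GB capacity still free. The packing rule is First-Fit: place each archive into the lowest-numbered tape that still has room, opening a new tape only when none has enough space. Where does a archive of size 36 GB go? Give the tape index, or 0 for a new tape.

Tapes with room: tape 1 (50 GB), tape 2 (95 GB), tape 4 (44 GB).
The first with room is tape 1.

1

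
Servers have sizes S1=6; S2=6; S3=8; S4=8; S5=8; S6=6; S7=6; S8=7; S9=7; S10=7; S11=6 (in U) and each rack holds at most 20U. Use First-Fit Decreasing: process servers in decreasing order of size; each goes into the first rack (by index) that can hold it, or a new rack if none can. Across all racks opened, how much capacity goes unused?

25

Sorted descending: 8, 8, 8, 7, 7, 7, 6, 6, 6, 6, 6.
rack 1: place 8U, 12U left
rack 1: place 8U, 4U left
rack 2: place 8U, 12U left
rack 2: place 7U, 5U left
rack 3: place 7U, 13U left
rack 3: place 7U, 6U left
rack 3: place 6U, 0U left
rack 4: place 6U, 14U left
rack 4: place 6U, 8U left
rack 4: place 6U, 2U left
rack 5: place 6U, 14U left
5 racks × 20U = 100U; used 75U; unused 25U.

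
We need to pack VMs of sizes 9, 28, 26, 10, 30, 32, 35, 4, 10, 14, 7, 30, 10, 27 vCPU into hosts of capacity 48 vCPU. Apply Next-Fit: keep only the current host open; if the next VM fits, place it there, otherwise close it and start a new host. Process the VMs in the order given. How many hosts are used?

8 hosts

9 vCPU → host 1 (remaining 39 vCPU)
28 vCPU → host 1 (remaining 11 vCPU)
26 vCPU → host 2 (remaining 22 vCPU)
10 vCPU → host 2 (remaining 12 vCPU)
30 vCPU → host 3 (remaining 18 vCPU)
32 vCPU → host 4 (remaining 16 vCPU)
35 vCPU → host 5 (remaining 13 vCPU)
4 vCPU → host 5 (remaining 9 vCPU)
10 vCPU → host 6 (remaining 38 vCPU)
14 vCPU → host 6 (remaining 24 vCPU)
7 vCPU → host 6 (remaining 17 vCPU)
30 vCPU → host 7 (remaining 18 vCPU)
10 vCPU → host 7 (remaining 8 vCPU)
27 vCPU → host 8 (remaining 21 vCPU)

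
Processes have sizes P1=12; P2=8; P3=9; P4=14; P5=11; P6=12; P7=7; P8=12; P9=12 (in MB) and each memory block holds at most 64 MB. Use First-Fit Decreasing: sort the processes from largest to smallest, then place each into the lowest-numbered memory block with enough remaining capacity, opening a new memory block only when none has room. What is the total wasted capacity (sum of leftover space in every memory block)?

31

Sorted descending: 14, 12, 12, 12, 12, 11, 9, 8, 7.
memory block 1: place 14 MB, 50 MB left
memory block 1: place 12 MB, 38 MB left
memory block 1: place 12 MB, 26 MB left
memory block 1: place 12 MB, 14 MB left
memory block 1: place 12 MB, 2 MB left
memory block 2: place 11 MB, 53 MB left
memory block 2: place 9 MB, 44 MB left
memory block 2: place 8 MB, 36 MB left
memory block 2: place 7 MB, 29 MB left
2 memory blocks × 64 MB = 128 MB; used 97 MB; unused 31 MB.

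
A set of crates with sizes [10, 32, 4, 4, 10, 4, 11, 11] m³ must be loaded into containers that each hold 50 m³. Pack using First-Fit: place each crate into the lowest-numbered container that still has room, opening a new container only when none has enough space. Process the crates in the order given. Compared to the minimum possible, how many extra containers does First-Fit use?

First-Fit: [10,32,4,4] [10,4,11,11] → 2 containers.
Total size 86 m³; any packing needs at least ⌈86/50⌉ = 2 containers.
So 2 is already optimal.

0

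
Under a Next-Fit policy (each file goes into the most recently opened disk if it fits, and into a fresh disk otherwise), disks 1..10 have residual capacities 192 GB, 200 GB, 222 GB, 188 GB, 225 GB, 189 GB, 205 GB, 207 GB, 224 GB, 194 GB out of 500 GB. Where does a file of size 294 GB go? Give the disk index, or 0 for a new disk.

Next-Fit only looks at disk 10, which has 194 GB free.
294 GB does not fit, so a new disk is opened.

0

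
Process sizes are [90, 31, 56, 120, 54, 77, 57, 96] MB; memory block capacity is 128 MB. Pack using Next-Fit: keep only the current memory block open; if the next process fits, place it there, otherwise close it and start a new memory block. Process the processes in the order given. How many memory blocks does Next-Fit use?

Put 90 MB in memory block 1; 38 MB remain.
Put 31 MB in memory block 1; 7 MB remain.
Put 56 MB in memory block 2; 72 MB remain.
Put 120 MB in memory block 3; 8 MB remain.
Put 54 MB in memory block 4; 74 MB remain.
Put 77 MB in memory block 5; 51 MB remain.
Put 57 MB in memory block 6; 71 MB remain.
Put 96 MB in memory block 7; 32 MB remain.
Final memory blocks: [90,31] [56] [120] [54] [77] [57] [96].

7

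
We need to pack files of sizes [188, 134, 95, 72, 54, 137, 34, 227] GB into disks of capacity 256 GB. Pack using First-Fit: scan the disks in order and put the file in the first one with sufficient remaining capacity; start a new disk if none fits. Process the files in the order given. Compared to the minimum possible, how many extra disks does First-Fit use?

0

First-Fit: [188,54] [134,95] [72,137,34] [227] → 4 disks.
Total size 941 GB; any packing needs at least ⌈941/256⌉ = 4 disks.
So 4 is already optimal.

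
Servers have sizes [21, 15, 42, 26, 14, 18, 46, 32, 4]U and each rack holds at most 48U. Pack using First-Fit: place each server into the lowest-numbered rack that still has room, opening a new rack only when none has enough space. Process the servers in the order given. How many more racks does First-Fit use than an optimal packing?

First-Fit: [21,15,4] [42] [26,14] [18] [46] [32] → 6 racks.
Total size 218U; any packing needs at least ⌈218/48⌉ = 5 racks.
An optimal packing achieves that bound: [46] [42,4] [32,15] [26,21] [18,14] → 5 racks.
Excess: 6 − 5 = 1.

1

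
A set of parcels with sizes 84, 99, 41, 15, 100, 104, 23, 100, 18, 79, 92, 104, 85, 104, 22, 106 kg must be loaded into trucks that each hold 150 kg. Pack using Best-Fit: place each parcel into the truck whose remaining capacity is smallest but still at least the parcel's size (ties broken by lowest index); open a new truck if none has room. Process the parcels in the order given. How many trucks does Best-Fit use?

11

84 kg → truck 1 (remaining 66 kg)
99 kg → truck 2 (remaining 51 kg)
41 kg → truck 2 (remaining 10 kg)
15 kg → truck 1 (remaining 51 kg)
100 kg → truck 3 (remaining 50 kg)
104 kg → truck 4 (remaining 46 kg)
23 kg → truck 4 (remaining 23 kg)
100 kg → truck 5 (remaining 50 kg)
18 kg → truck 4 (remaining 5 kg)
79 kg → truck 6 (remaining 71 kg)
92 kg → truck 7 (remaining 58 kg)
104 kg → truck 8 (remaining 46 kg)
85 kg → truck 9 (remaining 65 kg)
104 kg → truck 10 (remaining 46 kg)
22 kg → truck 8 (remaining 24 kg)
106 kg → truck 11 (remaining 44 kg)
Final trucks: [84,15] [99,41] [100] [104,23,18] [100] [79] [92] [104,22] [85] [104] [106].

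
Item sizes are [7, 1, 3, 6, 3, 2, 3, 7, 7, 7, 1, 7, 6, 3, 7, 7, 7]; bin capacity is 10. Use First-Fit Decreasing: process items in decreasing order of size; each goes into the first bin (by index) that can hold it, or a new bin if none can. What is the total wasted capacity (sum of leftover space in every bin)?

Sorted descending: 7, 7, 7, 7, 7, 7, 7, 7, 6, 6, 3, 3, 3, 3, 2, 1, 1.
7 → bin 1 (remaining 3)
7 → bin 2 (remaining 3)
7 → bin 3 (remaining 3)
7 → bin 4 (remaining 3)
7 → bin 5 (remaining 3)
7 → bin 6 (remaining 3)
7 → bin 7 (remaining 3)
7 → bin 8 (remaining 3)
6 → bin 9 (remaining 4)
6 → bin 10 (remaining 4)
3 → bin 1 (remaining 0)
3 → bin 2 (remaining 0)
3 → bin 3 (remaining 0)
3 → bin 4 (remaining 0)
2 → bin 5 (remaining 1)
1 → bin 5 (remaining 0)
1 → bin 6 (remaining 2)
10 bins × 10 = 100; used 84; unused 16.

16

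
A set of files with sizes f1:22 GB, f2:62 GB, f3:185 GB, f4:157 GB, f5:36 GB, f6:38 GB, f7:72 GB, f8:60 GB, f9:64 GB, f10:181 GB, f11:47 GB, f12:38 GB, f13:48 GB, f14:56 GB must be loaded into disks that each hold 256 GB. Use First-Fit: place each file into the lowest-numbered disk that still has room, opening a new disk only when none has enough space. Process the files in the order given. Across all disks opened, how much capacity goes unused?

disk 1: place f1 (22 GB), 234 GB left
disk 1: place f2 (62 GB), 172 GB left
disk 2: place f3 (185 GB), 71 GB left
disk 1: place f4 (157 GB), 15 GB left
disk 2: place f5 (36 GB), 35 GB left
disk 3: place f6 (38 GB), 218 GB left
disk 3: place f7 (72 GB), 146 GB left
disk 3: place f8 (60 GB), 86 GB left
disk 3: place f9 (64 GB), 22 GB left
disk 4: place f10 (181 GB), 75 GB left
disk 4: place f11 (47 GB), 28 GB left
disk 5: place f12 (38 GB), 218 GB left
disk 5: place f13 (48 GB), 170 GB left
disk 5: place f14 (56 GB), 114 GB left
5 disks × 256 GB = 1280 GB; used 1066 GB; unused 214 GB.

214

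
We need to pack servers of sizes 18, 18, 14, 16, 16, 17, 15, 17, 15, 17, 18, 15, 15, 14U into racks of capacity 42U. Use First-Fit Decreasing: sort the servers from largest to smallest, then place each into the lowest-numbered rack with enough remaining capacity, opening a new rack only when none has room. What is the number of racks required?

7

Sorted descending: 18, 18, 18, 17, 17, 17, 16, 16, 15, 15, 15, 15, 14, 14.
Put 18U in rack 1; 24U remain.
Put 18U in rack 1; 6U remain.
Put 18U in rack 2; 24U remain.
Put 17U in rack 2; 7U remain.
Put 17U in rack 3; 25U remain.
Put 17U in rack 3; 8U remain.
Put 16U in rack 4; 26U remain.
Put 16U in rack 4; 10U remain.
Put 15U in rack 5; 27U remain.
Put 15U in rack 5; 12U remain.
Put 15U in rack 6; 27U remain.
Put 15U in rack 6; 12U remain.
Put 14U in rack 7; 28U remain.
Put 14U in rack 7; 14U remain.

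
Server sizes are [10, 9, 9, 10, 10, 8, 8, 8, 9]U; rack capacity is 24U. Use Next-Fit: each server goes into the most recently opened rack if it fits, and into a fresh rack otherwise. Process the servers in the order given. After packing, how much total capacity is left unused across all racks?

39

10U → rack 1 (remaining 14U)
9U → rack 1 (remaining 5U)
9U → rack 2 (remaining 15U)
10U → rack 2 (remaining 5U)
10U → rack 3 (remaining 14U)
8U → rack 3 (remaining 6U)
8U → rack 4 (remaining 16U)
8U → rack 4 (remaining 8U)
9U → rack 5 (remaining 15U)
5 racks × 24U = 120U; used 81U; unused 39U.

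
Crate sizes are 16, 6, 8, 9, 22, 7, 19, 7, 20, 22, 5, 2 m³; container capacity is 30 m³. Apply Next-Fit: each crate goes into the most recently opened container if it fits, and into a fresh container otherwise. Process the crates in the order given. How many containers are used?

16 m³ → container 1 (remaining 14 m³)
6 m³ → container 1 (remaining 8 m³)
8 m³ → container 1 (remaining 0 m³)
9 m³ → container 2 (remaining 21 m³)
22 m³ → container 3 (remaining 8 m³)
7 m³ → container 3 (remaining 1 m³)
19 m³ → container 4 (remaining 11 m³)
7 m³ → container 4 (remaining 4 m³)
20 m³ → container 5 (remaining 10 m³)
22 m³ → container 6 (remaining 8 m³)
5 m³ → container 6 (remaining 3 m³)
2 m³ → container 6 (remaining 1 m³)

6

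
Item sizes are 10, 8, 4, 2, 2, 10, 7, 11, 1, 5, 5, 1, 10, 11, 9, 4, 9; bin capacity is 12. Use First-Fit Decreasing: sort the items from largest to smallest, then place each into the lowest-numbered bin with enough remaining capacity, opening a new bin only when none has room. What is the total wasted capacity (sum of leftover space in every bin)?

11

Sorted descending: 11, 11, 10, 10, 10, 9, 9, 8, 7, 5, 5, 4, 4, 2, 2, 1, 1.
Put 11 in bin 1; 1 remain.
Put 11 in bin 2; 1 remain.
Put 10 in bin 3; 2 remain.
Put 10 in bin 4; 2 remain.
Put 10 in bin 5; 2 remain.
Put 9 in bin 6; 3 remain.
Put 9 in bin 7; 3 remain.
Put 8 in bin 8; 4 remain.
Put 7 in bin 9; 5 remain.
Put 5 in bin 9; 0 remain.
Put 5 in bin 10; 7 remain.
Put 4 in bin 8; 0 remain.
Put 4 in bin 10; 3 remain.
Put 2 in bin 3; 0 remain.
Put 2 in bin 4; 0 remain.
Put 1 in bin 1; 0 remain.
Put 1 in bin 2; 0 remain.
10 bins × 12 = 120; used 109; unused 11.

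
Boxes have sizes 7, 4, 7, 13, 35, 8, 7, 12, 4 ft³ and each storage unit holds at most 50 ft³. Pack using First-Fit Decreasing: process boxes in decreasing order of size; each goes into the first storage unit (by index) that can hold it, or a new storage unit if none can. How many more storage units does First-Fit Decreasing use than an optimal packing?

0

First-Fit Decreasing: [35,13] [12,8,7,7,7,4,4] → 2 storage units.
Total size 97 ft³; any packing needs at least ⌈97/50⌉ = 2 storage units.
So 2 is already optimal.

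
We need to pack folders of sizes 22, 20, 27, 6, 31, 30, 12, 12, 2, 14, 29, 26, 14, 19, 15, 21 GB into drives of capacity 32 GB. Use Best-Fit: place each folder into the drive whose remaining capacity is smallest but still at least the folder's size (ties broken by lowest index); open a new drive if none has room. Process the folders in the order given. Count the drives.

11 drives

drive 1: place 22 GB, 10 GB left
drive 2: place 20 GB, 12 GB left
drive 3: place 27 GB, 5 GB left
drive 1: place 6 GB, 4 GB left
drive 4: place 31 GB, 1 GB left
drive 5: place 30 GB, 2 GB left
drive 2: place 12 GB, 0 GB left
drive 6: place 12 GB, 20 GB left
drive 5: place 2 GB, 0 GB left
drive 6: place 14 GB, 6 GB left
drive 7: place 29 GB, 3 GB left
drive 8: place 26 GB, 6 GB left
drive 9: place 14 GB, 18 GB left
drive 10: place 19 GB, 13 GB left
drive 9: place 15 GB, 3 GB left
drive 11: place 21 GB, 11 GB left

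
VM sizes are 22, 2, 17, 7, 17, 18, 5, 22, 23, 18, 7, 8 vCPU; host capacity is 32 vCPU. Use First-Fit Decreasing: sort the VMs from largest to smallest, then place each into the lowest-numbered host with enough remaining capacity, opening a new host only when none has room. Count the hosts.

Sorted descending: 23, 22, 22, 18, 18, 17, 17, 8, 7, 7, 5, 2.
Put 23 vCPU in host 1; 9 vCPU remain.
Put 22 vCPU in host 2; 10 vCPU remain.
Put 22 vCPU in host 3; 10 vCPU remain.
Put 18 vCPU in host 4; 14 vCPU remain.
Put 18 vCPU in host 5; 14 vCPU remain.
Put 17 vCPU in host 6; 15 vCPU remain.
Put 17 vCPU in host 7; 15 vCPU remain.
Put 8 vCPU in host 1; 1 vCPU remain.
Put 7 vCPU in host 2; 3 vCPU remain.
Put 7 vCPU in host 3; 3 vCPU remain.
Put 5 vCPU in host 4; 9 vCPU remain.
Put 2 vCPU in host 2; 1 vCPU remain.
Final hosts: [23,8] [22,7,2] [22,7] [18,5] [18] [17] [17].

7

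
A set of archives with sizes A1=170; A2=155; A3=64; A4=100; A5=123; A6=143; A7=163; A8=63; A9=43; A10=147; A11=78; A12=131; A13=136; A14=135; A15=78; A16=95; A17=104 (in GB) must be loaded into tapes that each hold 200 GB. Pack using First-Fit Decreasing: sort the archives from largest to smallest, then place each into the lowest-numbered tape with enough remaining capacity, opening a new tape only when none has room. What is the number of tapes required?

Sorted descending: 170, 163, 155, 147, 143, 136, 135, 131, 123, 104, 100, 95, 78, 78, 64, 63, 43.
Put 170 GB in tape 1; 30 GB remain.
Put 163 GB in tape 2; 37 GB remain.
Put 155 GB in tape 3; 45 GB remain.
Put 147 GB in tape 4; 53 GB remain.
Put 143 GB in tape 5; 57 GB remain.
Put 136 GB in tape 6; 64 GB remain.
Put 135 GB in tape 7; 65 GB remain.
Put 131 GB in tape 8; 69 GB remain.
Put 123 GB in tape 9; 77 GB remain.
Put 104 GB in tape 10; 96 GB remain.
Put 100 GB in tape 11; 100 GB remain.
Put 95 GB in tape 10; 1 GB remain.
Put 78 GB in tape 11; 22 GB remain.
Put 78 GB in tape 12; 122 GB remain.
Put 64 GB in tape 6; 0 GB remain.
Put 63 GB in tape 7; 2 GB remain.
Put 43 GB in tape 3; 2 GB remain.

12 tapes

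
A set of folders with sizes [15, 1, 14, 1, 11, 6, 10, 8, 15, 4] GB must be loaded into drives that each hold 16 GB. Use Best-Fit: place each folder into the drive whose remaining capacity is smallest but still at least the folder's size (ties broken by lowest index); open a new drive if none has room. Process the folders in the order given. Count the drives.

6 drives

15 GB → drive 1 (remaining 1 GB)
1 GB → drive 1 (remaining 0 GB)
14 GB → drive 2 (remaining 2 GB)
1 GB → drive 2 (remaining 1 GB)
11 GB → drive 3 (remaining 5 GB)
6 GB → drive 4 (remaining 10 GB)
10 GB → drive 4 (remaining 0 GB)
8 GB → drive 5 (remaining 8 GB)
15 GB → drive 6 (remaining 1 GB)
4 GB → drive 3 (remaining 1 GB)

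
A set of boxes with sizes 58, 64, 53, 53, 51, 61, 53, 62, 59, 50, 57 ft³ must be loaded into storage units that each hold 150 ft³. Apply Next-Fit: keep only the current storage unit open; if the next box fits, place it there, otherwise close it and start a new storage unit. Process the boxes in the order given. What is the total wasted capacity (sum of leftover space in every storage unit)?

279

Put 58 ft³ in storage unit 1; 92 ft³ remain.
Put 64 ft³ in storage unit 1; 28 ft³ remain.
Put 53 ft³ in storage unit 2; 97 ft³ remain.
Put 53 ft³ in storage unit 2; 44 ft³ remain.
Put 51 ft³ in storage unit 3; 99 ft³ remain.
Put 61 ft³ in storage unit 3; 38 ft³ remain.
Put 53 ft³ in storage unit 4; 97 ft³ remain.
Put 62 ft³ in storage unit 4; 35 ft³ remain.
Put 59 ft³ in storage unit 5; 91 ft³ remain.
Put 50 ft³ in storage unit 5; 41 ft³ remain.
Put 57 ft³ in storage unit 6; 93 ft³ remain.
6 storage units × 150 ft³ = 900 ft³; used 621 ft³; unused 279 ft³.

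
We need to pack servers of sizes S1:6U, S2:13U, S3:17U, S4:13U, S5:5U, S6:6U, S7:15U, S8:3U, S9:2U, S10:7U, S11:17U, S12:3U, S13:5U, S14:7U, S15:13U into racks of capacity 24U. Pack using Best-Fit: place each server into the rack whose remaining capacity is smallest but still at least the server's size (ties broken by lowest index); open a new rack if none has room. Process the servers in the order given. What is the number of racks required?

Put S1 (6U) in rack 1; 18U remain.
Put S2 (13U) in rack 1; 5U remain.
Put S3 (17U) in rack 2; 7U remain.
Put S4 (13U) in rack 3; 11U remain.
Put S5 (5U) in rack 1; 0U remain.
Put S6 (6U) in rack 2; 1U remain.
Put S7 (15U) in rack 4; 9U remain.
Put S8 (3U) in rack 4; 6U remain.
Put S9 (2U) in rack 4; 4U remain.
Put S10 (7U) in rack 3; 4U remain.
Put S11 (17U) in rack 5; 7U remain.
Put S12 (3U) in rack 3; 1U remain.
Put S13 (5U) in rack 5; 2U remain.
Put S14 (7U) in rack 6; 17U remain.
Put S15 (13U) in rack 6; 4U remain.
Final racks: [6,13,5] [17,6] [13,7,3] [15,3,2] [17,5] [7,13].

6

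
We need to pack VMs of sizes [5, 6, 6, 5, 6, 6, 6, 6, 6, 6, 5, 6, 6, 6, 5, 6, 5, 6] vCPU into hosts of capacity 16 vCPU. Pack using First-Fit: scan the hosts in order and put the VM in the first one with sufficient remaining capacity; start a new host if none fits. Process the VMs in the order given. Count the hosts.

host 1: place 5 vCPU, 11 vCPU left
host 1: place 6 vCPU, 5 vCPU left
host 2: place 6 vCPU, 10 vCPU left
host 1: place 5 vCPU, 0 vCPU left
host 2: place 6 vCPU, 4 vCPU left
host 3: place 6 vCPU, 10 vCPU left
host 3: place 6 vCPU, 4 vCPU left
host 4: place 6 vCPU, 10 vCPU left
host 4: place 6 vCPU, 4 vCPU left
host 5: place 6 vCPU, 10 vCPU left
host 5: place 5 vCPU, 5 vCPU left
host 6: place 6 vCPU, 10 vCPU left
host 6: place 6 vCPU, 4 vCPU left
host 7: place 6 vCPU, 10 vCPU left
host 5: place 5 vCPU, 0 vCPU left
host 7: place 6 vCPU, 4 vCPU left
host 8: place 5 vCPU, 11 vCPU left
host 8: place 6 vCPU, 5 vCPU left
Final hosts: [5,6,5] [6,6] [6,6] [6,6] [6,5,5] [6,6] [6,6] [5,6].

8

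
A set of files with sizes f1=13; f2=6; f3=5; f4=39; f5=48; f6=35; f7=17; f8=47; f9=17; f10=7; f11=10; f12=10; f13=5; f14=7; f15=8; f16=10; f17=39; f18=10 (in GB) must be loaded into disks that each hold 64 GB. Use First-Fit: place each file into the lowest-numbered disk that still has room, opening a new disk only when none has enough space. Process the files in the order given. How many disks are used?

Put f1 (13 GB) in disk 1; 51 GB remain.
Put f2 (6 GB) in disk 1; 45 GB remain.
Put f3 (5 GB) in disk 1; 40 GB remain.
Put f4 (39 GB) in disk 1; 1 GB remain.
Put f5 (48 GB) in disk 2; 16 GB remain.
Put f6 (35 GB) in disk 3; 29 GB remain.
Put f7 (17 GB) in disk 3; 12 GB remain.
Put f8 (47 GB) in disk 4; 17 GB remain.
Put f9 (17 GB) in disk 4; 0 GB remain.
Put f10 (7 GB) in disk 2; 9 GB remain.
Put f11 (10 GB) in disk 3; 2 GB remain.
Put f12 (10 GB) in disk 5; 54 GB remain.
Put f13 (5 GB) in disk 2; 4 GB remain.
Put f14 (7 GB) in disk 5; 47 GB remain.
Put f15 (8 GB) in disk 5; 39 GB remain.
Put f16 (10 GB) in disk 5; 29 GB remain.
Put f17 (39 GB) in disk 6; 25 GB remain.
Put f18 (10 GB) in disk 5; 19 GB remain.
Final disks: [13,6,5,39] [48,7,5] [35,17,10] [47,17] [10,7,8,10,10] [39].

6 disks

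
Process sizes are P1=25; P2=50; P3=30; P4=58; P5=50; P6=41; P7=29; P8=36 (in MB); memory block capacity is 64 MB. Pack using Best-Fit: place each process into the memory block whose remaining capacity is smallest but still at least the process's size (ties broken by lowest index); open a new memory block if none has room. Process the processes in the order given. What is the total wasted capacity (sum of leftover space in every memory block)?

P1 (25 MB) → memory block 1 (remaining 39 MB)
P2 (50 MB) → memory block 2 (remaining 14 MB)
P3 (30 MB) → memory block 1 (remaining 9 MB)
P4 (58 MB) → memory block 3 (remaining 6 MB)
P5 (50 MB) → memory block 4 (remaining 14 MB)
P6 (41 MB) → memory block 5 (remaining 23 MB)
P7 (29 MB) → memory block 6 (remaining 35 MB)
P8 (36 MB) → memory block 7 (remaining 28 MB)
7 memory blocks × 64 MB = 448 MB; used 319 MB; unused 129 MB.

129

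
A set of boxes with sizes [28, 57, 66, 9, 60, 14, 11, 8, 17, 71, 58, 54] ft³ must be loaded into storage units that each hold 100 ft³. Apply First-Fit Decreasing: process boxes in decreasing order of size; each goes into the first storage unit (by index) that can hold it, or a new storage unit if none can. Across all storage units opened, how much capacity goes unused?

147

Sorted descending: 71, 66, 60, 58, 57, 54, 28, 17, 14, 11, 9, 8.
storage unit 1: place 71 ft³, 29 ft³ left
storage unit 2: place 66 ft³, 34 ft³ left
storage unit 3: place 60 ft³, 40 ft³ left
storage unit 4: place 58 ft³, 42 ft³ left
storage unit 5: place 57 ft³, 43 ft³ left
storage unit 6: place 54 ft³, 46 ft³ left
storage unit 1: place 28 ft³, 1 ft³ left
storage unit 2: place 17 ft³, 17 ft³ left
storage unit 2: place 14 ft³, 3 ft³ left
storage unit 3: place 11 ft³, 29 ft³ left
storage unit 3: place 9 ft³, 20 ft³ left
storage unit 3: place 8 ft³, 12 ft³ left
6 storage units × 100 ft³ = 600 ft³; used 453 ft³; unused 147 ft³.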